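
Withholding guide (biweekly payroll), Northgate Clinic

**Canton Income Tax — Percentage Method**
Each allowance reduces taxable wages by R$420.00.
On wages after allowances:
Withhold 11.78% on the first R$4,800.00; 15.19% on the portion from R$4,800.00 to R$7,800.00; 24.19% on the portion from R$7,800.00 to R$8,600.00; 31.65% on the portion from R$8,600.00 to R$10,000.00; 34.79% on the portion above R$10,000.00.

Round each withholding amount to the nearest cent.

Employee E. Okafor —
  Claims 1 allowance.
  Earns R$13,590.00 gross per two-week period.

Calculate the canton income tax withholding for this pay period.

Canton Income Tax: taxable = R$13,590.00 − 1×R$420.00 = R$13,170.00
  R$1,657.76 + 34.79% × (R$13,170.00 − R$10,000.00) = R$1,657.76 + 34.79% × R$3,170.00 = R$2,760.60

R$2,760.60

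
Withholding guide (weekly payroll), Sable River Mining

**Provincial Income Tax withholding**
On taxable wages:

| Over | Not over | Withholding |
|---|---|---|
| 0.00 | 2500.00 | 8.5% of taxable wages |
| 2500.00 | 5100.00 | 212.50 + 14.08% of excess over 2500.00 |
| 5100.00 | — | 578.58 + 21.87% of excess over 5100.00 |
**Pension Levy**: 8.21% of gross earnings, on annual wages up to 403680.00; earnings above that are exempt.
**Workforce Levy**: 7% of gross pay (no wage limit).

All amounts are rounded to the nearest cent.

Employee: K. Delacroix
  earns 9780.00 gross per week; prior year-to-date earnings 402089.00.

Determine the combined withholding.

2417.32

Provincial Income Tax: taxable = 9780.00
  578.58 + 21.87% × (9780.00 − 5100.00) = 578.58 + 21.87% × 4680.00 = 1602.10
Pension Levy: cap 403680.00 − YTD 402089.00 = 1591.00 subject; 8.21% × 1591.00 = 130.62
Workforce Levy: 7% × 9780.00 = 684.60
Total: 1602.10 + 130.62 + 684.60 = 2417.32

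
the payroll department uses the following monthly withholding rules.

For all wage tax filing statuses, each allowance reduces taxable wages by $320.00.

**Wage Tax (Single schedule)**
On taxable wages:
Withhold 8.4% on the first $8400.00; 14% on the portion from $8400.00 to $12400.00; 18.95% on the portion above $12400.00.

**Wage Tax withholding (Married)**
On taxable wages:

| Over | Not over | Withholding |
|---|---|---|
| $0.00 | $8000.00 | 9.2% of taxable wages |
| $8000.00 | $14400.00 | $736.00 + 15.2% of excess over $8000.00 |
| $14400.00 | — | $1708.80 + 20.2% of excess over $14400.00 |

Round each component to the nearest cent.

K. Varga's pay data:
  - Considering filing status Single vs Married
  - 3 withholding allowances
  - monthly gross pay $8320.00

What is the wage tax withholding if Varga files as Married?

$677.12

Wage Tax (Married): taxable = $8320.00 − 3×$320.00 = $7360.00
  9.2% × $7360.00 = $677.12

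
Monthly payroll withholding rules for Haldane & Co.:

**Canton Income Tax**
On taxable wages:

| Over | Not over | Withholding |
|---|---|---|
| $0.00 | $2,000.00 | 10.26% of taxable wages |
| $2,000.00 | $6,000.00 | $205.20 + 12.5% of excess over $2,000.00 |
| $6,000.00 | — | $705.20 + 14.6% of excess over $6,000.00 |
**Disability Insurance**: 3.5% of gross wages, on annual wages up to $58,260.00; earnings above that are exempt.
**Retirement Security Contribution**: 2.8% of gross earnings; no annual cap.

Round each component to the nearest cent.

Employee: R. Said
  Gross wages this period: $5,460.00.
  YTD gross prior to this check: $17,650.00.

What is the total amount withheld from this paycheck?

Canton Income Tax: taxable = $5,460.00
  $205.20 + 12.5% × ($5,460.00 − $2,000.00) = $205.20 + 12.5% × $3,460.00 = $637.70
Disability Insurance: 3.5% × $5,460.00 = $191.10
Retirement Security Contribution: 2.8% × $5,460.00 = $152.88
Total: $637.70 + $191.10 + $152.88 = $981.68

$981.68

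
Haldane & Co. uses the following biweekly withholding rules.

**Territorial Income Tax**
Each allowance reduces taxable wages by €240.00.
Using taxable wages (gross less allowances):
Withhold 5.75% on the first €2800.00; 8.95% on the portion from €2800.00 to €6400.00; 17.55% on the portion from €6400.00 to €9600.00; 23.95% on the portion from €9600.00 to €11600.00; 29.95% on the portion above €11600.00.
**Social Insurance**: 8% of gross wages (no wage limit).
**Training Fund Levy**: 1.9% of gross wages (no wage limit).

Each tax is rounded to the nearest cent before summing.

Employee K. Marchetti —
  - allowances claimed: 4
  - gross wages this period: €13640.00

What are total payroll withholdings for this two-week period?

€3197.62

Territorial Income Tax: taxable = €13640.00 − 4×€240.00 = €12680.00
  €1523.80 + 29.95% × (€12680.00 − €11600.00) = €1523.80 + 29.95% × €1080.00 = €1847.26
Social Insurance: 8% × €13640.00 = €1091.20
Training Fund Levy: 1.9% × €13640.00 = €259.16
Total: €1847.26 + €1091.20 + €259.16 = €3197.62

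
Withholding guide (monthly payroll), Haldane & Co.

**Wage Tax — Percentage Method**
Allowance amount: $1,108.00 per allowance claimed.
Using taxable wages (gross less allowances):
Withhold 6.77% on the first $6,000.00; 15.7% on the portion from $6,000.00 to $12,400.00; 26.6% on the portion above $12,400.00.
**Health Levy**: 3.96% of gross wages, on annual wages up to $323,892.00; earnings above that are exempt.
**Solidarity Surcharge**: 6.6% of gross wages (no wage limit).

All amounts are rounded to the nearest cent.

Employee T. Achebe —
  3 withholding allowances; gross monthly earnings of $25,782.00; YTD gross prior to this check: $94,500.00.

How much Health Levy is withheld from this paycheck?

Health Levy: 3.96% × $25,782.00 = $1,020.97

$1,020.97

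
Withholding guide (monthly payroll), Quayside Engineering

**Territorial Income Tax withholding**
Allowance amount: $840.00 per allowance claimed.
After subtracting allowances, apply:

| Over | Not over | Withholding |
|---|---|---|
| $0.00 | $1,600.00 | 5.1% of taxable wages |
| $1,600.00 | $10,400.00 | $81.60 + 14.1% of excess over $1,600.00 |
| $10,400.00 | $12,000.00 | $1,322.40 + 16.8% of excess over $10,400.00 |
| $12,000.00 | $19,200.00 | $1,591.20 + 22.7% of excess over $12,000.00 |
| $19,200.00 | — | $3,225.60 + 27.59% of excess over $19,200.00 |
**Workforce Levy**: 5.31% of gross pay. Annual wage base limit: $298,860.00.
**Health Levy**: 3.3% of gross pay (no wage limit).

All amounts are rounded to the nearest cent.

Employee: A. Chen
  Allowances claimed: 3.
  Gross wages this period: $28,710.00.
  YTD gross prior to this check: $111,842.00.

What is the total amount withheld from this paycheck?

Territorial Income Tax: taxable = $28,710.00 − 3×$840.00 = $26,190.00
  $3,225.60 + 27.59% × ($26,190.00 − $19,200.00) = $3,225.60 + 27.59% × $6,990.00 = $5,154.14
Workforce Levy: 5.31% × $28,710.00 = $1,524.50
Health Levy: 3.3% × $28,710.00 = $947.43
Total: $5,154.14 + $1,524.50 + $947.43 = $7,626.07

$7,626.07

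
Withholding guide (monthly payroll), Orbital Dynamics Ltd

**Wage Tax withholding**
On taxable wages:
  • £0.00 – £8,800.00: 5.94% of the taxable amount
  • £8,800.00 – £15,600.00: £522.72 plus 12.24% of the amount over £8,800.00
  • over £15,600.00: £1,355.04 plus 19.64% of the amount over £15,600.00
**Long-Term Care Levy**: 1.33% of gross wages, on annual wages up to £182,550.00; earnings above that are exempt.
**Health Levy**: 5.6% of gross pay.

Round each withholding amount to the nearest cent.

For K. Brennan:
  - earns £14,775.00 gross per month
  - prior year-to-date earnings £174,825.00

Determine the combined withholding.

£2,184.20

Wage Tax: taxable = £14,775.00
  £522.72 + 12.24% × (£14,775.00 − £8,800.00) = £522.72 + 12.24% × £5,975.00 = £1,254.06
Long-Term Care Levy: cap £182,550.00 − YTD £174,825.00 = £7,725.00 subject; 1.33% × £7,725.00 = £102.74
Health Levy: 5.6% × £14,775.00 = £827.40
Total: £1,254.06 + £102.74 + £827.40 = £2,184.20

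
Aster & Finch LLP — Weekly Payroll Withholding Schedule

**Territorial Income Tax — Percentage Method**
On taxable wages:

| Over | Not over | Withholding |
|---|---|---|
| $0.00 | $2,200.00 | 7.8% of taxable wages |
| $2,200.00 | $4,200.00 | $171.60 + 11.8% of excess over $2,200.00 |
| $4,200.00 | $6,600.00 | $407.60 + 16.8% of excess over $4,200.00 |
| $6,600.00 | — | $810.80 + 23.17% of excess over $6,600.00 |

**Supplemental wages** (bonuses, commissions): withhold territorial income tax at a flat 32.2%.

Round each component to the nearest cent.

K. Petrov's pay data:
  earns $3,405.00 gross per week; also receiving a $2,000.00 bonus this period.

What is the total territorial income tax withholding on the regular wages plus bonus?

$957.79

Territorial Income Tax: taxable = $3,405.00
  $171.60 + 11.8% × ($3,405.00 − $2,200.00) = $171.60 + 11.8% × $1,205.00 = $313.79
Supplemental (32.2% flat on bonus): 32.2% × $2,000.00 = $644.00
Total territorial income tax: $313.79 + $644.00 = $957.79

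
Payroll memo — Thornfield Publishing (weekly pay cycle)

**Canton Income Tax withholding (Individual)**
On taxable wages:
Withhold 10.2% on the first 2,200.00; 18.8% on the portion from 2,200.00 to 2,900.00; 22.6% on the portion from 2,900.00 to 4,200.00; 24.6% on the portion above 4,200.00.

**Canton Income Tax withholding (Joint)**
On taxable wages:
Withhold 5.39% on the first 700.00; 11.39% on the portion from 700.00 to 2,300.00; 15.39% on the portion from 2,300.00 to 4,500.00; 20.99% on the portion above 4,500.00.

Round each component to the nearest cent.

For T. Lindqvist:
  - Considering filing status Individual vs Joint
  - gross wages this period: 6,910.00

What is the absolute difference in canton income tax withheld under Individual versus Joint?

252.05

Canton Income Tax (Individual): taxable = 6,910.00
  649.80 + 24.6% × (6,910.00 − 4,200.00) = 649.80 + 24.6% × 2,710.00 = 1,316.46
Canton Income Tax (Joint): taxable = 6,910.00
  558.55 + 20.99% × (6,910.00 − 4,500.00) = 558.55 + 20.99% × 2,410.00 = 1,064.41
Difference: |1,316.46 − 1,064.41| = 252.05 (higher under Individual)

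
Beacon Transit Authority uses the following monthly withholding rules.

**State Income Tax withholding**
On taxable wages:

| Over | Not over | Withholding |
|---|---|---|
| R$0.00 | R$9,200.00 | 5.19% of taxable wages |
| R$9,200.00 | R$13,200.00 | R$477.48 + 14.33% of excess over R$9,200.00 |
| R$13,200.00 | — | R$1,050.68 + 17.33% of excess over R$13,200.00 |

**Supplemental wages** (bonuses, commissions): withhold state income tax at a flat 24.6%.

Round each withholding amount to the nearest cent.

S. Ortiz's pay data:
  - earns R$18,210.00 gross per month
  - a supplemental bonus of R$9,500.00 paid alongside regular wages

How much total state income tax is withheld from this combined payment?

State Income Tax: taxable = R$18,210.00
  R$1,050.68 + 17.33% × (R$18,210.00 − R$13,200.00) = R$1,050.68 + 17.33% × R$5,010.00 = R$1,918.91
Supplemental (24.6% flat on bonus): 24.6% × R$9,500.00 = R$2,337.00
Total state income tax: R$1,918.91 + R$2,337.00 = R$4,255.91

R$4,255.91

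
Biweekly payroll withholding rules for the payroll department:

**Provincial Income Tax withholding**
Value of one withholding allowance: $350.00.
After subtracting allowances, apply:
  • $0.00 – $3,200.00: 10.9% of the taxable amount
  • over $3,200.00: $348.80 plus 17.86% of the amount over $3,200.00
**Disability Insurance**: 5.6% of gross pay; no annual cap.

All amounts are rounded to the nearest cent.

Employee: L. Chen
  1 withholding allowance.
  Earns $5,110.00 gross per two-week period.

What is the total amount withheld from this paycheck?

$913.58

Provincial Income Tax: taxable = $5,110.00 − 1×$350.00 = $4,760.00
  $348.80 + 17.86% × ($4,760.00 − $3,200.00) = $348.80 + 17.86% × $1,560.00 = $627.42
Disability Insurance: 5.6% × $5,110.00 = $286.16
Total: $627.42 + $286.16 = $913.58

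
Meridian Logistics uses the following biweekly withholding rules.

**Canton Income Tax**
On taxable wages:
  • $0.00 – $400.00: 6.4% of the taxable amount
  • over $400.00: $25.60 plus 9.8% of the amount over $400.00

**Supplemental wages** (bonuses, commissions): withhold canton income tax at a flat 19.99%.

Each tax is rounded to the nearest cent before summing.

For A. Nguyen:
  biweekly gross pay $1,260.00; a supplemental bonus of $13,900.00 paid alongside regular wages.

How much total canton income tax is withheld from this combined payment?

$2,888.49

Canton Income Tax: taxable = $1,260.00
  $25.60 + 9.8% × ($1,260.00 − $400.00) = $25.60 + 9.8% × $860.00 = $109.88
Supplemental (19.99% flat on bonus): 19.99% × $13,900.00 = $2,778.61
Total canton income tax: $109.88 + $2,778.61 = $2,888.49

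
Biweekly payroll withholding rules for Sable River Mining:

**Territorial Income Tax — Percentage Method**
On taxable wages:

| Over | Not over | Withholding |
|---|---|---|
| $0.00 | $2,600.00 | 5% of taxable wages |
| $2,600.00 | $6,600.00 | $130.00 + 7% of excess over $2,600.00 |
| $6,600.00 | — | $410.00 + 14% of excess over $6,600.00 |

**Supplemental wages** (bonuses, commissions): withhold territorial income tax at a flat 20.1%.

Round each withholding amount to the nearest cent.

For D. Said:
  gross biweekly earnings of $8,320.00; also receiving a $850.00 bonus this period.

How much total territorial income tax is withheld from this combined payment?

Territorial Income Tax: taxable = $8,320.00
  $410.00 + 14% × ($8,320.00 − $6,600.00) = $410.00 + 14% × $1,720.00 = $650.80
Supplemental (20.1% flat on bonus): 20.1% × $850.00 = $170.85
Total territorial income tax: $650.80 + $170.85 = $821.65

$821.65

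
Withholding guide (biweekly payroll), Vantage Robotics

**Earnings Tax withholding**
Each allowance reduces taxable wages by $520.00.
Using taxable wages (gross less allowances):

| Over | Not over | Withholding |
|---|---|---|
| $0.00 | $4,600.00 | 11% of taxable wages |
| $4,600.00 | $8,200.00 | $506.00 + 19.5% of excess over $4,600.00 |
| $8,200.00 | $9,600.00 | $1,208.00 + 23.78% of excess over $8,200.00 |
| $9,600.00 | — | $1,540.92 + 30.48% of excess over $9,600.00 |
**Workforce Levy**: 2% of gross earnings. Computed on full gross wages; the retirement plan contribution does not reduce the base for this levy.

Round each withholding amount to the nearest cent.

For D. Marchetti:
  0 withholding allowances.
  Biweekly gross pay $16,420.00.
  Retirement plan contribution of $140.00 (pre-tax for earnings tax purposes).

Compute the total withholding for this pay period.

Earnings Tax: taxable = $16,420.00 − $140.00 = $16,280.00
  $1,540.92 + 30.48% × ($16,280.00 − $9,600.00) = $1,540.92 + 30.48% × $6,680.00 = $3,576.98
Workforce Levy: 2% × $16,420.00 = $328.40
Total: $3,576.98 + $328.40 = $3,905.38

$3,905.38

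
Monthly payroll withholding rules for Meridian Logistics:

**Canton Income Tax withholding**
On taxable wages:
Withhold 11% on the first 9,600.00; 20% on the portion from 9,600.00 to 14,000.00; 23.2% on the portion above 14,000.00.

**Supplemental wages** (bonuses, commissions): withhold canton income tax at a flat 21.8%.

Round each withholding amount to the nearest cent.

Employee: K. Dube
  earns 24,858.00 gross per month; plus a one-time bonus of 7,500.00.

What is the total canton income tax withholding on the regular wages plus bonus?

6,090.06

Canton Income Tax: taxable = 24,858.00
  1,936.00 + 23.2% × (24,858.00 − 14,000.00) = 1,936.00 + 23.2% × 10,858.00 = 4,455.06
Supplemental (21.8% flat on bonus): 21.8% × 7,500.00 = 1,635.00
Total canton income tax: 4,455.06 + 1,635.00 = 6,090.06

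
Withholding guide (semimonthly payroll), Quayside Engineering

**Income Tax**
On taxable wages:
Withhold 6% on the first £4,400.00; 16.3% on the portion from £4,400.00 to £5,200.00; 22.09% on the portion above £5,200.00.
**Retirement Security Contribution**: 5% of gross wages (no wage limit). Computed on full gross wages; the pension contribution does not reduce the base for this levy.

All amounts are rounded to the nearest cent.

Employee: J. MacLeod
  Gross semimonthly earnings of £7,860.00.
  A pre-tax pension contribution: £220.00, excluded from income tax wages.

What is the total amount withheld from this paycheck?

Income Tax: taxable = £7,860.00 − £220.00 = £7,640.00
  £394.40 + 22.09% × (£7,640.00 − £5,200.00) = £394.40 + 22.09% × £2,440.00 = £933.40
Retirement Security Contribution: 5% × £7,860.00 = £393.00
Total: £933.40 + £393.00 = £1,326.40

£1,326.40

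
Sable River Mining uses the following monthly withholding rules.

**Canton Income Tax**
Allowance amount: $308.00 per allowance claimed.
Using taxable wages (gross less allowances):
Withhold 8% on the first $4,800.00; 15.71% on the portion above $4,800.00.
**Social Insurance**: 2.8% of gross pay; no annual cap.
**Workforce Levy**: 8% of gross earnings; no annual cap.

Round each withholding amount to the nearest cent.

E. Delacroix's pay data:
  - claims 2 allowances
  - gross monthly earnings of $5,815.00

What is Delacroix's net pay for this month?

$4,740.30

Canton Income Tax: taxable = $5,815.00 − 2×$308.00 = $5,199.00
  $384.00 + 15.71% × ($5,199.00 − $4,800.00) = $384.00 + 15.71% × $399.00 = $446.68
Social Insurance: 2.8% × $5,815.00 = $162.82
Workforce Levy: 8% × $5,815.00 = $465.20
Total withheld: $446.68 + $162.82 + $465.20 = $1,074.70
Net pay: $5,815.00 − $1,074.70 = $4,740.30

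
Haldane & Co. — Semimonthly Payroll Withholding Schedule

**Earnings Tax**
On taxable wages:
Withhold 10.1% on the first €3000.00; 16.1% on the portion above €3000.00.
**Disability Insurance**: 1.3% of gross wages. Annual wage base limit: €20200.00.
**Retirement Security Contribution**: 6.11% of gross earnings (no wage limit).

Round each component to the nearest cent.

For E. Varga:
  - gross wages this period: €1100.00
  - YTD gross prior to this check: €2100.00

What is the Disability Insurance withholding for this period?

€14.30

Disability Insurance: 1.3% × €1100.00 = €14.30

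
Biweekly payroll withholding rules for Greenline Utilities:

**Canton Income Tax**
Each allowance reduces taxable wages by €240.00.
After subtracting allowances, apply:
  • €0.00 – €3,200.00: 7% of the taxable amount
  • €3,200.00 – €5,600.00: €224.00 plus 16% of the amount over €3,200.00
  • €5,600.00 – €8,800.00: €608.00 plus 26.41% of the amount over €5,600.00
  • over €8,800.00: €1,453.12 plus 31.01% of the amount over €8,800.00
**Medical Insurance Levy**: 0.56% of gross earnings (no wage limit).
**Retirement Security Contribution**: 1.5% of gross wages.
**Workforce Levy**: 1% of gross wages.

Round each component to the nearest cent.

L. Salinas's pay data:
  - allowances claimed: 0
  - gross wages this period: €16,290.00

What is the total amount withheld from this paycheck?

€4,274.24

Canton Income Tax: taxable = €16,290.00
  €1,453.12 + 31.01% × (€16,290.00 − €8,800.00) = €1,453.12 + 31.01% × €7,490.00 = €3,775.77
Medical Insurance Levy: 0.56% × €16,290.00 = €91.22
Retirement Security Contribution: 1.5% × €16,290.00 = €244.35
Workforce Levy: 1% × €16,290.00 = €162.90
Total: €3,775.77 + €91.22 + €244.35 + €162.90 = €4,274.24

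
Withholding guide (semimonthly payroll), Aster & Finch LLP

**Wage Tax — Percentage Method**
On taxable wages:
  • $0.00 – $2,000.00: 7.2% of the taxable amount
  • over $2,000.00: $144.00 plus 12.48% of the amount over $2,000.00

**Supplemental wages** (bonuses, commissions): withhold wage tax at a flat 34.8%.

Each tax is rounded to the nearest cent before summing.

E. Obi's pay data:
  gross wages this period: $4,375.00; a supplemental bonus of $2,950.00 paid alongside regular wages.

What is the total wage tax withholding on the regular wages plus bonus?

$1,467.00

Wage Tax: taxable = $4,375.00
  $144.00 + 12.48% × ($4,375.00 − $2,000.00) = $144.00 + 12.48% × $2,375.00 = $440.40
Supplemental (34.8% flat on bonus): 34.8% × $2,950.00 = $1,026.60
Total wage tax: $440.40 + $1,026.60 = $1,467.00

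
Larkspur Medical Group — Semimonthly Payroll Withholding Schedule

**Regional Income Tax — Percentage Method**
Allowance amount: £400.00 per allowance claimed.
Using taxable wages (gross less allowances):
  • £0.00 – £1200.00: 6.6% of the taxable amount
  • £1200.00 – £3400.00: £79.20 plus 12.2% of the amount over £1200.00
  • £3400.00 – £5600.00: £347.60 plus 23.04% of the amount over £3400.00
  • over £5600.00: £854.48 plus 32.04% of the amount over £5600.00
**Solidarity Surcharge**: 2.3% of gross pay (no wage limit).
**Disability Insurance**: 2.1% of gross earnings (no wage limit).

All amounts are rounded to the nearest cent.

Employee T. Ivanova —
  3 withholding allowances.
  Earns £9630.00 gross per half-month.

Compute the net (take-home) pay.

£7445.07

Regional Income Tax: taxable = £9630.00 − 3×£400.00 = £8430.00
  £854.48 + 32.04% × (£8430.00 − £5600.00) = £854.48 + 32.04% × £2830.00 = £1761.21
Solidarity Surcharge: 2.3% × £9630.00 = £221.49
Disability Insurance: 2.1% × £9630.00 = £202.23
Total withheld: £1761.21 + £221.49 + £202.23 = £2184.93
Net pay: £9630.00 − £2184.93 = £7445.07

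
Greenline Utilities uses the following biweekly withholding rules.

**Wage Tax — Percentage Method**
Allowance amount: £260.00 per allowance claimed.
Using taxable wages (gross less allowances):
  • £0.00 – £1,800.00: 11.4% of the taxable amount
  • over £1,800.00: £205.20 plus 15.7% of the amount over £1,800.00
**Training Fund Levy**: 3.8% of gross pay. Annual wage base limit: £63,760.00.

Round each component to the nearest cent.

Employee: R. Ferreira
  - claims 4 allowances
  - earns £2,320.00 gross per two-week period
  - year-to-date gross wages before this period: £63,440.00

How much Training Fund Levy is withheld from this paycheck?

£12.16

Training Fund Levy: cap £63,760.00 − YTD £63,440.00 = £320.00 subject; 3.8% × £320.00 = £12.16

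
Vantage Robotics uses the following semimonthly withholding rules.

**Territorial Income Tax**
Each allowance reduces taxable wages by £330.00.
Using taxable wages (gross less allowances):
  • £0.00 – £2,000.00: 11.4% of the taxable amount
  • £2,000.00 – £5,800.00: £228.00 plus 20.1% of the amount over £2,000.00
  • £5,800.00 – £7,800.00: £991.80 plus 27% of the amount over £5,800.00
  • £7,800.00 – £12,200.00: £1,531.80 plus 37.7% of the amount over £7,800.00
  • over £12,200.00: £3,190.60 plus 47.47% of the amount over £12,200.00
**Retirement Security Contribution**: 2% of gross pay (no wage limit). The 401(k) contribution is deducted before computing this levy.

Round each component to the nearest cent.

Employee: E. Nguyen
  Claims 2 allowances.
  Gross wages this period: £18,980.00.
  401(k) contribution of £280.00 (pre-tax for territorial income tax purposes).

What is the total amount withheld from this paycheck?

£6,336.85

Territorial Income Tax: taxable = £18,980.00 − £280.00 − 2×£330.00 = £18,040.00
  £3,190.60 + 47.47% × (£18,040.00 − £12,200.00) = £3,190.60 + 47.47% × £5,840.00 = £5,962.85
Retirement Security Contribution: 2% × £18,700.00 = £374.00
Total: £5,962.85 + £374.00 = £6,336.85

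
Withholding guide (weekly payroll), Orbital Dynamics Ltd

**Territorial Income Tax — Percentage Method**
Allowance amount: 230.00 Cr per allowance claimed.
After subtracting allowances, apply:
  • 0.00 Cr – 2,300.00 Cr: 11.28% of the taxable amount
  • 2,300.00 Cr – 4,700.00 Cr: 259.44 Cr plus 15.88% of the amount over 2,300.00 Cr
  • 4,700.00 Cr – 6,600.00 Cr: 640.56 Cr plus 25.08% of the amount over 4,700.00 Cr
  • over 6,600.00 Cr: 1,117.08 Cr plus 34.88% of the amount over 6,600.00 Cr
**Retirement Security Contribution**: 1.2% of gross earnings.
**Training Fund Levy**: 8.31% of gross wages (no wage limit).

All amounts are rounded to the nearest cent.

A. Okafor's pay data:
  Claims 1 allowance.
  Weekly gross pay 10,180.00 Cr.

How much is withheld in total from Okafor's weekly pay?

3,253.68 Cr

Territorial Income Tax: taxable = 10,180.00 Cr − 1×230.00 Cr = 9,950.00 Cr
  1,117.08 Cr + 34.88% × (9,950.00 Cr − 6,600.00 Cr) = 1,117.08 Cr + 34.88% × 3,350.00 Cr = 2,285.56 Cr
Retirement Security Contribution: 1.2% × 10,180.00 Cr = 122.16 Cr
Training Fund Levy: 8.31% × 10,180.00 Cr = 845.96 Cr
Total: 2,285.56 Cr + 122.16 Cr + 845.96 Cr = 3,253.68 Cr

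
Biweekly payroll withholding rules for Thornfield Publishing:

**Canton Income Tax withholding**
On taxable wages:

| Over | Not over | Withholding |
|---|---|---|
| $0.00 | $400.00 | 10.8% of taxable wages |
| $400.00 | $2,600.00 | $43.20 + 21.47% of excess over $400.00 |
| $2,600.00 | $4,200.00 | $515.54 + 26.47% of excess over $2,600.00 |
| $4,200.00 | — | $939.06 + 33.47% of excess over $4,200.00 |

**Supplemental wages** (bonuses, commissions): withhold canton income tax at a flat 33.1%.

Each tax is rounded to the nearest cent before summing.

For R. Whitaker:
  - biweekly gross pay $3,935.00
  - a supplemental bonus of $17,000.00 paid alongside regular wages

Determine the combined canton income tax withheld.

Canton Income Tax: taxable = $3,935.00
  $515.54 + 26.47% × ($3,935.00 − $2,600.00) = $515.54 + 26.47% × $1,335.00 = $868.91
Supplemental (33.1% flat on bonus): 33.1% × $17,000.00 = $5,627.00
Total canton income tax: $868.91 + $5,627.00 = $6,495.91

$6,495.91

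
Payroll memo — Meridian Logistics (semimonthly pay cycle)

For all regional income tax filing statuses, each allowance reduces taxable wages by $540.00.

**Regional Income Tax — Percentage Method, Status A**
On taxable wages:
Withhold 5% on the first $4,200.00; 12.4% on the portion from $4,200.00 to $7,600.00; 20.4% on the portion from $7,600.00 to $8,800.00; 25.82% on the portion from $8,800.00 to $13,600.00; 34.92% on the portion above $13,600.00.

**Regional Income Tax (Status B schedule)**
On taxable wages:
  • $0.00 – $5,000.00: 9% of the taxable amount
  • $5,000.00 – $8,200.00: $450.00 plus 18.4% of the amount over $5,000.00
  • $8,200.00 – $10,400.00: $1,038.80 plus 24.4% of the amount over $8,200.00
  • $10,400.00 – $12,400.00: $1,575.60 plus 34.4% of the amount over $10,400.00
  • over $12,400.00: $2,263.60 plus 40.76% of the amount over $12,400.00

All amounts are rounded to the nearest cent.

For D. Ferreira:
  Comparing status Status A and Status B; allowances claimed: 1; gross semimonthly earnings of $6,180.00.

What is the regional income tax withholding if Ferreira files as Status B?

$567.76

Regional Income Tax (Status B): taxable = $6,180.00 − 1×$540.00 = $5,640.00
  $450.00 + 18.4% × ($5,640.00 − $5,000.00) = $450.00 + 18.4% × $640.00 = $567.76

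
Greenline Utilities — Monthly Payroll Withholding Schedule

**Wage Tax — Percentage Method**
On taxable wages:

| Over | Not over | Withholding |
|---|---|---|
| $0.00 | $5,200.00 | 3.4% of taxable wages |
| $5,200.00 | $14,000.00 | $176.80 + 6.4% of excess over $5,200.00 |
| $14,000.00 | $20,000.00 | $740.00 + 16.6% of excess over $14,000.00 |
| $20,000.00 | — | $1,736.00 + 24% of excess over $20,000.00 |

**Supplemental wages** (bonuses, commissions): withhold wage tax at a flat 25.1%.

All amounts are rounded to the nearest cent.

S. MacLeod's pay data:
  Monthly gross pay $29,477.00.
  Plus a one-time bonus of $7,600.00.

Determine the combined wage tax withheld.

$5,918.08

Wage Tax: taxable = $29,477.00
  $1,736.00 + 24% × ($29,477.00 − $20,000.00) = $1,736.00 + 24% × $9,477.00 = $4,010.48
Supplemental (25.1% flat on bonus): 25.1% × $7,600.00 = $1,907.60
Total wage tax: $4,010.48 + $1,907.60 = $5,918.08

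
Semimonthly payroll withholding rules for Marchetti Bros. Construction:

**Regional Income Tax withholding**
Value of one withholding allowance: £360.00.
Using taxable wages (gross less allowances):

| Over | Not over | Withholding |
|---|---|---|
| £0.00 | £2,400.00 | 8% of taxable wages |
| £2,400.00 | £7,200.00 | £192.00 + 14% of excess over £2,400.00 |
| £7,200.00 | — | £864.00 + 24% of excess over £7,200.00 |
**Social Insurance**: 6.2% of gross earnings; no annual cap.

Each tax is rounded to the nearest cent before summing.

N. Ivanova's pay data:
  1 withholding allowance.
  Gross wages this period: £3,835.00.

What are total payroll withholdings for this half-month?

Regional Income Tax: taxable = £3,835.00 − 1×£360.00 = £3,475.00
  £192.00 + 14% × (£3,475.00 − £2,400.00) = £192.00 + 14% × £1,075.00 = £342.50
Social Insurance: 6.2% × £3,835.00 = £237.77
Total: £342.50 + £237.77 = £580.27

£580.27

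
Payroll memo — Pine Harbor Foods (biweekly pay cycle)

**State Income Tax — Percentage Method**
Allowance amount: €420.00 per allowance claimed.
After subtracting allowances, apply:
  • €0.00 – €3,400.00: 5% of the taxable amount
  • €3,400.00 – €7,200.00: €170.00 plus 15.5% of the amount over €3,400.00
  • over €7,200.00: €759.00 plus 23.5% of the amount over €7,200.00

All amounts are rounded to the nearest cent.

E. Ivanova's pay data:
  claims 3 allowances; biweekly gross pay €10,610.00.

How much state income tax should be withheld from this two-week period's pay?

State Income Tax: taxable = €10,610.00 − 3×€420.00 = €9,350.00
  €759.00 + 23.5% × (€9,350.00 − €7,200.00) = €759.00 + 23.5% × €2,150.00 = €1,264.25

€1,264.25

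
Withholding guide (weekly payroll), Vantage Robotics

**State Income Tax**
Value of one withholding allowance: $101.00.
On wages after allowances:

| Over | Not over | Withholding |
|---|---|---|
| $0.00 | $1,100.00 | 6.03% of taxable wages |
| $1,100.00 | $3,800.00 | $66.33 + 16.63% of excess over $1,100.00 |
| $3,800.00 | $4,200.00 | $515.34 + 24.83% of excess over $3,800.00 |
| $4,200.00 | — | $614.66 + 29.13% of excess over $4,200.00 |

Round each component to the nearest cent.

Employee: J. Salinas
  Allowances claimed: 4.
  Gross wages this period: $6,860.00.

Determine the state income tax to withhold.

$1,271.83

State Income Tax: taxable = $6,860.00 − 4×$101.00 = $6,456.00
  $614.66 + 29.13% × ($6,456.00 − $4,200.00) = $614.66 + 29.13% × $2,256.00 = $1,271.83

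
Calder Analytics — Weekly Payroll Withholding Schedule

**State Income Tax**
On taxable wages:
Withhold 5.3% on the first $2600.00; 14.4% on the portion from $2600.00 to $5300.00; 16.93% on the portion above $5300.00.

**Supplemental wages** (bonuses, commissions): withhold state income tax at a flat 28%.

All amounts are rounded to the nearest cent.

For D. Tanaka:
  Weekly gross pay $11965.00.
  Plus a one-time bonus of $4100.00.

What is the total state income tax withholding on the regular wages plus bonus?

State Income Tax: taxable = $11965.00
  $526.60 + 16.93% × ($11965.00 − $5300.00) = $526.60 + 16.93% × $6665.00 = $1654.98
Supplemental (28% flat on bonus): 28% × $4100.00 = $1148.00
Total state income tax: $1654.98 + $1148.00 = $2802.98

$2802.98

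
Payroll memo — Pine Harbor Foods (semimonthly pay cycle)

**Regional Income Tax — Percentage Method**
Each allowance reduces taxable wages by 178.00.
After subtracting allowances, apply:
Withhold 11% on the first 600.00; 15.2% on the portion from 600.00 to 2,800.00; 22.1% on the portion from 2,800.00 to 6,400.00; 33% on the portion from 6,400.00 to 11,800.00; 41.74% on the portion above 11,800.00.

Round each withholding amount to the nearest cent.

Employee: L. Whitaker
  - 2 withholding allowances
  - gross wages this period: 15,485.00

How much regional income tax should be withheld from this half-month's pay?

4,367.52

Regional Income Tax: taxable = 15,485.00 − 2×178.00 = 15,129.00
  2,978.00 + 41.74% × (15,129.00 − 11,800.00) = 2,978.00 + 41.74% × 3,329.00 = 4,367.52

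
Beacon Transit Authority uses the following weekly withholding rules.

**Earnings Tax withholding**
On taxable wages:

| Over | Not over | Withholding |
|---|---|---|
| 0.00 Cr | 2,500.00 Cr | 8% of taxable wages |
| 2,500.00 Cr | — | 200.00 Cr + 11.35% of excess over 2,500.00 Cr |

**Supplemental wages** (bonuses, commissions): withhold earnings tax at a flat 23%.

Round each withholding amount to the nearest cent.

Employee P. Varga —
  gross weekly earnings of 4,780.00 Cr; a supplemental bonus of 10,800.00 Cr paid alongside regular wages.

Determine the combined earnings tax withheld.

2,942.78 Cr

Earnings Tax: taxable = 4,780.00 Cr
  200.00 Cr + 11.35% × (4,780.00 Cr − 2,500.00 Cr) = 200.00 Cr + 11.35% × 2,280.00 Cr = 458.78 Cr
Supplemental (23% flat on bonus): 23% × 10,800.00 Cr = 2,484.00 Cr
Total earnings tax: 458.78 Cr + 2,484.00 Cr = 2,942.78 Cr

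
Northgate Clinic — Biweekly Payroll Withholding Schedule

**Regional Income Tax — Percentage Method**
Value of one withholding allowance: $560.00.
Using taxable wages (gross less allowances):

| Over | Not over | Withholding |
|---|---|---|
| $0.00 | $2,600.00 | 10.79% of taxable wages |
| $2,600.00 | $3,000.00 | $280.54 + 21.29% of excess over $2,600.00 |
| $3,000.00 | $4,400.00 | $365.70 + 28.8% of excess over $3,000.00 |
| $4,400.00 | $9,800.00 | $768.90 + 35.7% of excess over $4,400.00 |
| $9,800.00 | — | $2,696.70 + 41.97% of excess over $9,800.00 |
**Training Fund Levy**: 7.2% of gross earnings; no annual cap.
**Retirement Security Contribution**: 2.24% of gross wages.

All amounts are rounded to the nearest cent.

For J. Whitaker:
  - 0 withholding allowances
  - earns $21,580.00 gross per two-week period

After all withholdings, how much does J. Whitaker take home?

$11,902.08

Regional Income Tax: taxable = $21,580.00
  $2,696.70 + 41.97% × ($21,580.00 − $9,800.00) = $2,696.70 + 41.97% × $11,780.00 = $7,640.77
Training Fund Levy: 7.2% × $21,580.00 = $1,553.76
Retirement Security Contribution: 2.24% × $21,580.00 = $483.39
Total withheld: $7,640.77 + $1,553.76 + $483.39 = $9,677.92
Net pay: $21,580.00 − $9,677.92 = $11,902.08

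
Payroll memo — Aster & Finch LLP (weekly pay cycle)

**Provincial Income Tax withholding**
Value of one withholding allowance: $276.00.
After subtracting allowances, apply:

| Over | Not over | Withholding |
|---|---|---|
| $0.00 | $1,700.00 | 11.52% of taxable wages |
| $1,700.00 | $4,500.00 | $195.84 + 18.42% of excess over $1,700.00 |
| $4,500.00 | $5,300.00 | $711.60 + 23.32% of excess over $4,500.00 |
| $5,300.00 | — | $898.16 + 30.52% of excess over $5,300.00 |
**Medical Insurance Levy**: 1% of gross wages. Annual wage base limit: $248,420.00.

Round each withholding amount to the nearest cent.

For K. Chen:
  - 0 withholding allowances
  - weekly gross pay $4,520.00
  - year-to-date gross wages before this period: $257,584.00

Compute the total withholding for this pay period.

Provincial Income Tax: taxable = $4,520.00
  $711.60 + 23.32% × ($4,520.00 − $4,500.00) = $711.60 + 23.32% × $20.00 = $716.26
Medical Insurance Levy: YTD $257,584.00 ≥ cap $248,420.00 → $0.00
Total: $716.26 + $0.00 = $716.26

$716.26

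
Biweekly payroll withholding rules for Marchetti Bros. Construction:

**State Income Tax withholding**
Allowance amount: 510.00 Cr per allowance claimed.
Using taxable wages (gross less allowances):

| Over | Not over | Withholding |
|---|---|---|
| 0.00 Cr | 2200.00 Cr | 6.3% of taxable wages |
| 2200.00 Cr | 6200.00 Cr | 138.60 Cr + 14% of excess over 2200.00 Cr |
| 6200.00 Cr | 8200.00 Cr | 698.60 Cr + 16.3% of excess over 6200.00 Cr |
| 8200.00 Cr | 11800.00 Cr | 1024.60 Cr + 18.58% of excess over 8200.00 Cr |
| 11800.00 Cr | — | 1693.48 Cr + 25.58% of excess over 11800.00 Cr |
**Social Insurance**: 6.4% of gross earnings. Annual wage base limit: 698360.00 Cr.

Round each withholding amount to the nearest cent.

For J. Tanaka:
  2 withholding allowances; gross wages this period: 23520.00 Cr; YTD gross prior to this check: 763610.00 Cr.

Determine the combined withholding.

4430.54 Cr

State Income Tax: taxable = 23520.00 Cr − 2×510.00 Cr = 22500.00 Cr
  1693.48 Cr + 25.58% × (22500.00 Cr − 11800.00 Cr) = 1693.48 Cr + 25.58% × 10700.00 Cr = 4430.54 Cr
Social Insurance: YTD 763610.00 Cr ≥ cap 698360.00 Cr → 0.00 Cr
Total: 4430.54 Cr + 0.00 Cr = 4430.54 Cr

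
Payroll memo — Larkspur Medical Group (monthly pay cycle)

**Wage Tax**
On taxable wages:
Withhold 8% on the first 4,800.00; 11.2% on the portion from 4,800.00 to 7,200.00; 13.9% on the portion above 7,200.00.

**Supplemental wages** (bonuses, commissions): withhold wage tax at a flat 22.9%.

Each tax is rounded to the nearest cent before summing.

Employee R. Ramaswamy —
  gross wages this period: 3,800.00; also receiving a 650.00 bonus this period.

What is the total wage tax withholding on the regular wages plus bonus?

Wage Tax: taxable = 3,800.00
  8% × 3,800.00 = 304.00
Supplemental (22.9% flat on bonus): 22.9% × 650.00 = 148.85
Total wage tax: 304.00 + 148.85 = 452.85

452.85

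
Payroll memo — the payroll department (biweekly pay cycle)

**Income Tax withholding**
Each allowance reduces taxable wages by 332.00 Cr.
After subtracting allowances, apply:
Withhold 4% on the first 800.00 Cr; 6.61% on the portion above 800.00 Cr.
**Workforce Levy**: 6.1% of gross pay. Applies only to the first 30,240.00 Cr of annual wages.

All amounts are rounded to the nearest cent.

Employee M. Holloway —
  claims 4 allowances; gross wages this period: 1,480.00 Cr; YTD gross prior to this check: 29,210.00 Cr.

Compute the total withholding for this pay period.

68.91 Cr

Income Tax: taxable = 1,480.00 Cr − 4×332.00 Cr = 152.00 Cr
  4% × 152.00 Cr = 6.08 Cr
Workforce Levy: cap 30,240.00 Cr − YTD 29,210.00 Cr = 1,030.00 Cr subject; 6.1% × 1,030.00 Cr = 62.83 Cr
Total: 6.08 Cr + 62.83 Cr = 68.91 Cr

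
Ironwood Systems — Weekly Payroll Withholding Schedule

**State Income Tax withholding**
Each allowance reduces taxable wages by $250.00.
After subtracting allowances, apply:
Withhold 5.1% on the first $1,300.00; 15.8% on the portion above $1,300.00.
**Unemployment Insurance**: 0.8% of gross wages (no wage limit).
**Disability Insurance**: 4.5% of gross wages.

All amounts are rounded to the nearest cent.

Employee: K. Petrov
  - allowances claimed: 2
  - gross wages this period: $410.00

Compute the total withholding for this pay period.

$21.73

State Income Tax: taxable = $410.00 − 2×$250.00 = $-90.00
  Taxable ≤ 0 → $0.00
Unemployment Insurance: 0.8% × $410.00 = $3.28
Disability Insurance: 4.5% × $410.00 = $18.45
Total: $0.00 + $3.28 + $18.45 = $21.73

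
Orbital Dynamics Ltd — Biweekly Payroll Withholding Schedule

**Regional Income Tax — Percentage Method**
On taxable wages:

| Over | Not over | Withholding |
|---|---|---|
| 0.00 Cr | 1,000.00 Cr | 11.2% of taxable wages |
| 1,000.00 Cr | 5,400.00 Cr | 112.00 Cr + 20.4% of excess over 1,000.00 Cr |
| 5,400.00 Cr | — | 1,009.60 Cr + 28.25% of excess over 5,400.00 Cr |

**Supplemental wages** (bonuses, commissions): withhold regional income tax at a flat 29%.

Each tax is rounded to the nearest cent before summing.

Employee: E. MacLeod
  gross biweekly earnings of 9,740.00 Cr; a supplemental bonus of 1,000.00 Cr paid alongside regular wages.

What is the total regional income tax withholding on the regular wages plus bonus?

Regional Income Tax: taxable = 9,740.00 Cr
  1,009.60 Cr + 28.25% × (9,740.00 Cr − 5,400.00 Cr) = 1,009.60 Cr + 28.25% × 4,340.00 Cr = 2,235.65 Cr
Supplemental (29% flat on bonus): 29% × 1,000.00 Cr = 290.00 Cr
Total regional income tax: 2,235.65 Cr + 290.00 Cr = 2,525.65 Cr

2,525.65 Cr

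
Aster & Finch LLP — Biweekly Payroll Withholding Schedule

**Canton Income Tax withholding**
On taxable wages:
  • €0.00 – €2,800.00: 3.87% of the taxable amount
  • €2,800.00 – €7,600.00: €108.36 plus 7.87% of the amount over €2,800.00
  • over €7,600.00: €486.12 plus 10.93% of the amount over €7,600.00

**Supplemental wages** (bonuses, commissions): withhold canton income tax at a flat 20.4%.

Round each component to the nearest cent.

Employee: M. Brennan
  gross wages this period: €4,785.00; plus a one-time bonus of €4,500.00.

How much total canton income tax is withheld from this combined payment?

€1,182.58

Canton Income Tax: taxable = €4,785.00
  €108.36 + 7.87% × (€4,785.00 − €2,800.00) = €108.36 + 7.87% × €1,985.00 = €264.58
Supplemental (20.4% flat on bonus): 20.4% × €4,500.00 = €918.00
Total canton income tax: €264.58 + €918.00 = €1,182.58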